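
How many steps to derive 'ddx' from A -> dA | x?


Derivation: A => dA => ddA => ddx
Steps: 3


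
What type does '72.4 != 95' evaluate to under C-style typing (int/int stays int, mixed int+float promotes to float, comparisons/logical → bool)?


Operand types: float != int
Rule: comparison yields bool
Result type: bool


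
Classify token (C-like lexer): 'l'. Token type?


Pattern: letter/underscore followed by alphanumerics, not a keyword
Type: IDENTIFIER


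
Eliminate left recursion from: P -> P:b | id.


Left-recursive alternatives: P:b; non-recursive: id
Introduce P': P -> idP', P' -> :bP' | ε


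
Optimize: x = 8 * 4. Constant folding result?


8 * 4 = 32 at compile time
Optimized: x = 32


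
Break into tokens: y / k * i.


Scan left to right, longest-match per lexeme
Tokens: ID(y), OP(/), ID(k), OP(*), ID(i)


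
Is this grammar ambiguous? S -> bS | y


right-linear, alternatives start with distinct terminals 'b' vs 'y': unique leftmost derivation
Unambiguous


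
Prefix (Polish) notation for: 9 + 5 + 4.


left-to-right (same/higher precedence on left): tree is (+ (+ 9 5) 4)
Prefix: + + 9 5 4


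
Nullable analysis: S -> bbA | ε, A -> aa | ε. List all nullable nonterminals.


A nonterminal is nullable iff some alternative derives ε (directly, or every symbol in it is nullable)
Nullable: {A, S}


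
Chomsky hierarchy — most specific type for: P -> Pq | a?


Left-linear: every RHS is a terminal or one nonterminal followed by a terminal
Classification: Type 3 (Regular)


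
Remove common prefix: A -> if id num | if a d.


Common prefix: 'if'
Factored: A -> if A', A' -> id num | a d


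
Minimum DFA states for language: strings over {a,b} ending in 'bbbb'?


Track the longest suffix of input matching a prefix of 'bbbb': 5 classes (prefixes of length 0..4)
Minimal DFA: 5 states


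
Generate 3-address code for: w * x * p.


Break into single-operator statements:
t1 = w * x
t2 = t1 * p


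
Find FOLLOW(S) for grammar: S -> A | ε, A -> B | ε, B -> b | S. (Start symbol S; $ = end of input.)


$ ∈ FOLLOW(S). For each A -> αBβ: add FIRST(β)\{ε} to FOLLOW(B); if β nullable, add FOLLOW(A).
FOLLOW(S) = {$}


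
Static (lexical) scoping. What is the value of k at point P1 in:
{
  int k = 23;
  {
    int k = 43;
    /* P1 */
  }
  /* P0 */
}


k declared in the same block as P1
k = 43


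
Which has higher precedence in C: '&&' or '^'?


'^' is bitwise XOR (level 4); '&&' is logical AND (level 2)
Higher level binds tighter
'^' has higher precedence than '&&'


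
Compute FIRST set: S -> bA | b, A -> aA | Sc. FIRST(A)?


Per alternative of A: FIRST(aA) = {a}; FIRST(Sc) = {b}
FIRST(A) = {a, b}


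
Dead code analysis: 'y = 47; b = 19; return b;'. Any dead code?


y is assigned but never read
Dead: 'y = 47'


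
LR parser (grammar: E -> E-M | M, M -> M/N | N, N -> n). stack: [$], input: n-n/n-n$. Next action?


no handle on stack; shift 'n'
Action: shift


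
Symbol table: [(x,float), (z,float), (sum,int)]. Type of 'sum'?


Lookup 'sum' → type int


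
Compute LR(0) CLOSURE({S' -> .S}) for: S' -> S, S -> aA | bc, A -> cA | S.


Start: S' -> .S
For each item with dot before a nonterminal B, add B -> .γ for every B-production
Closure: [S' -> .S, S -> .aA, S -> .bc]


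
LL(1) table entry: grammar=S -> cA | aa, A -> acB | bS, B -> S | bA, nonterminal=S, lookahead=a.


For [S, a]: 'a' ∈ FIRST(aa)
Entry: S -> aa


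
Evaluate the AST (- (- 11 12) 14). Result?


Evaluate inner: (- 11 12) = -1
Evaluate root: (- -1 14) = -15
Result: -15


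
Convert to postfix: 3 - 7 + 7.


Left to right (same or higher precedence on left)
Postfix: 3 7 - 7 +


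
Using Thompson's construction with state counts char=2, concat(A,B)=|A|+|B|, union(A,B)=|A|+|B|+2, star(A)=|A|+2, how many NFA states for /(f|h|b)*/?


Syntax tree has 3 char leaf(s), 2 union(s), 1 star(s)
chars contribute 3×2 = 6; each union adds +2; each star adds +2
Total: 6 + 4 + 2 = 12 states


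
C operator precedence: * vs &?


'*' is multiplicative (level 10); '&' is bitwise AND (level 5)
Higher level binds tighter
'*' has higher precedence than '&'


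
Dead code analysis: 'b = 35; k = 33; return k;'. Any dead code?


b is assigned but never read
Dead: 'b = 35'


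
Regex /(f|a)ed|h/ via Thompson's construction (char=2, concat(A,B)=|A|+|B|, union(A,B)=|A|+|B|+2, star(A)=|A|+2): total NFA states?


Syntax tree has 5 char leaf(s), 2 union(s), 0 star(s)
chars contribute 5×2 = 10; each union adds +2; each star adds +2
Total: 10 + 4 + 0 = 14 states


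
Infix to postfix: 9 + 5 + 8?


Left to right (same or higher precedence on left)
Postfix: 9 5 + 8 +


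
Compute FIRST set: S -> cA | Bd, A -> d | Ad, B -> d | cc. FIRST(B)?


Per alternative of B: FIRST(d) = {d}; FIRST(cc) = {c}
FIRST(B) = {c, d}


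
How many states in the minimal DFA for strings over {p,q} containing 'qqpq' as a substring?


KMP-style automaton: 4 progress states + 1 absorbing accept = 5
Minimal DFA: 5 states


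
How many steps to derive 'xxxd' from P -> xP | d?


Derivation: P => xP => xxP => xxxP => xxxd
Steps: 4


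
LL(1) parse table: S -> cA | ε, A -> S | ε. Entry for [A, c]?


For [A, c]: 'c' ∈ FIRST(S)
Entry: A -> S


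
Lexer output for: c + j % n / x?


Scan left to right, longest-match per lexeme
Tokens: ID(c), OP(+), ID(j), OP(%), ID(n), OP(/), ID(x)


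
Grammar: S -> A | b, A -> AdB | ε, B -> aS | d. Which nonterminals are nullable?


A nonterminal is nullable iff some alternative derives ε (directly, or every symbol in it is nullable)
Nullable: {A, S}


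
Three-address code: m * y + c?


Break into single-operator statements:
t1 = m * y
t2 = t1 + c


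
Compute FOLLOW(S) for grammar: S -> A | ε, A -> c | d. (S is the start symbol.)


$ ∈ FOLLOW(S). For each A -> αBβ: add FIRST(β)\{ε} to FOLLOW(B); if β nullable, add FOLLOW(A).
FOLLOW(S) = {$}


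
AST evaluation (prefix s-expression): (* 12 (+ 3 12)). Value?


Evaluate inner: (+ 3 12) = 15
Evaluate root: (* 12 15) = 180
Result: 180


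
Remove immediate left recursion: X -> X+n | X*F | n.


Left-recursive alternatives: X+n, X*F; non-recursive: n
Introduce X': X -> nX', X' -> +nX' | *FX' | ε


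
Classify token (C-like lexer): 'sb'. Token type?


Pattern: letter/underscore followed by alphanumerics, not a keyword
Type: IDENTIFIER


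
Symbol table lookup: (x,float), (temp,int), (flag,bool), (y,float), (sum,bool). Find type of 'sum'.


Lookup 'sum' → type bool


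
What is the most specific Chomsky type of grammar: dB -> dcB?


LHS has context (more than one symbol) and |LHS| ≤ |RHS|
Classification: Type 1 (Context-Sensitive)


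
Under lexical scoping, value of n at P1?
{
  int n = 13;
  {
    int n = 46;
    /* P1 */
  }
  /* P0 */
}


n declared in the same block as P1
n = 46


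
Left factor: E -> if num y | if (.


Common prefix: 'if'
Factored: E -> if E', E' -> num y | (


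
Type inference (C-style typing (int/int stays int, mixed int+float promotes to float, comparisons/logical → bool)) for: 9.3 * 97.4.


Operand types: float * float
Rule: mixed int/float promotes to float; int/int stays int
Result type: float


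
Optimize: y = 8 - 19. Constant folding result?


8 - 19 = -11 at compile time
Optimized: y = -11


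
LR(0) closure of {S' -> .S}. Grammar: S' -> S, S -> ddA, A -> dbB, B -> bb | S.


Start: S' -> .S
For each item with dot before a nonterminal B, add B -> .γ for every B-production
Closure: [S' -> .S, S -> .ddA]


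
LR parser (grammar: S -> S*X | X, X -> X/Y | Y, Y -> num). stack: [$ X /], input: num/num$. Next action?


no handle; shift 'num'
Action: shift


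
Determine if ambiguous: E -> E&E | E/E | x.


'x&x/x' has two parse trees (no precedence encoded between & and /)
Ambiguous


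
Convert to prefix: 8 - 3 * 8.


'*' binds tighter: tree is (- 8 (* 3 8))
Prefix: - 8 * 3 8


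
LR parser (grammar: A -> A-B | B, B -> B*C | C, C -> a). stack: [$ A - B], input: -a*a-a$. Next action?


handle 'A-B' on top; lookahead ∈ FOLLOW(A) = {-, $}
Action: reduce (A -> A-B)


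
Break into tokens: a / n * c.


Scan left to right, longest-match per lexeme
Tokens: ID(a), OP(/), ID(n), OP(*), ID(c)


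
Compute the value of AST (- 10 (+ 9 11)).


Evaluate inner: (+ 9 11) = 20
Evaluate root: (- 10 20) = -10
Result: -10


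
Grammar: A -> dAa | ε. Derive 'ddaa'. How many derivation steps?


Derivation: A => dAa => ddAaa => ddaa
Steps: 3


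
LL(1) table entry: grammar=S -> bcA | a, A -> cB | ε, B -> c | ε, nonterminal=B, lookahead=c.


For [B, c]: 'c' ∈ FIRST(c)
Entry: B -> c


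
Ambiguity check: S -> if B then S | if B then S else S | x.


dangling else: 'if B then if B then x else x' parses two ways
Ambiguous


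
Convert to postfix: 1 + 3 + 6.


Left to right (same or higher precedence on left)
Postfix: 1 3 + 6 +


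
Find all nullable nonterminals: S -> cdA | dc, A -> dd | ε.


A nonterminal is nullable iff some alternative derives ε (directly, or every symbol in it is nullable)
Nullable: {A}


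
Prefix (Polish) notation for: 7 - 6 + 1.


left-to-right (same/higher precedence on left): tree is (+ (- 7 6) 1)
Prefix: + - 7 6 1


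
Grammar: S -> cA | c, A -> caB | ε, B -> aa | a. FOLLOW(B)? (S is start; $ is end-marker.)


$ ∈ FOLLOW(S). For each A -> αBβ: add FIRST(β)\{ε} to FOLLOW(B); if β nullable, add FOLLOW(A).
FOLLOW(B) = {$}


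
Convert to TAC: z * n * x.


Break into single-operator statements:
t1 = z * n
t2 = t1 * x


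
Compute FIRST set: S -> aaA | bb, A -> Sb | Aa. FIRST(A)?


Per alternative of A: FIRST(Sb) = {a, b}; FIRST(Aa) = {a, b}
FIRST(A) = {a, b}


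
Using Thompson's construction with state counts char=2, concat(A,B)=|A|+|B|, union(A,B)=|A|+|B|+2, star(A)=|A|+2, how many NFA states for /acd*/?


Syntax tree has 3 char leaf(s), 0 union(s), 1 star(s)
chars contribute 3×2 = 6; each union adds +2; each star adds +2
Total: 6 + 0 + 2 = 8 states


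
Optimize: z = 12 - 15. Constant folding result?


12 - 15 = -3 at compile time
Optimized: z = -3


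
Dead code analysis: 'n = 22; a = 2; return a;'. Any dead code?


n is assigned but never read
Dead: 'n = 22'


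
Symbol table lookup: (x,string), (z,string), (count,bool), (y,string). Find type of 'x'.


Lookup 'x' → type string


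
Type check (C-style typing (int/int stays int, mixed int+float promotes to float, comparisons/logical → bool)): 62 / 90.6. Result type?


Operand types: int / float
Rule: mixed int/float promotes to float; int/int stays int
Result type: float


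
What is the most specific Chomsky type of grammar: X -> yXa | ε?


Single nonterminal LHS, but y^n a^n is not regular
Classification: Type 2 (Context-Free)


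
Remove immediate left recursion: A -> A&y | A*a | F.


Left-recursive alternatives: A&y, A*a; non-recursive: F
Introduce A': A -> FA', A' -> &yA' | *aA' | ε


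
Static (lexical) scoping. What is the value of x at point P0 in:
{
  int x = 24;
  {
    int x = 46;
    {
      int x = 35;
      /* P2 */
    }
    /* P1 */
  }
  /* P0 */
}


x declared in the same block as P0
x = 24


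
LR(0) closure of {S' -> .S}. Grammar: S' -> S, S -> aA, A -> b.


Start: S' -> .S
For each item with dot before a nonterminal B, add B -> .γ for every B-production
Closure: [S' -> .S, S -> .aA]


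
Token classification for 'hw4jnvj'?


Pattern: letter/underscore followed by alphanumerics, not a keyword
Type: IDENTIFIER


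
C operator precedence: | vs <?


'<' is relational (level 7); '|' is bitwise OR (level 3)
Higher level binds tighter
'<' has higher precedence than '|'


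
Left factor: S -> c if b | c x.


Common prefix: 'c'
Factored: S -> c S', S' -> if b | x


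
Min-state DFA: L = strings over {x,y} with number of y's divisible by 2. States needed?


Track (count of y) mod 2: states 0..1, accept at 0
Minimal DFA: 2 states


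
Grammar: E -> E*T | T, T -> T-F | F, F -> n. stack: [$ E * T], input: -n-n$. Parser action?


'-' can extend T; shift to build T -> T-F
Action: shift


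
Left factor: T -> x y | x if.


Common prefix: 'x'
Factored: T -> x T', T' -> y | if


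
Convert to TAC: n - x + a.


Break into single-operator statements:
t1 = n - x
t2 = t1 + a


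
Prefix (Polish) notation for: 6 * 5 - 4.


left-to-right (same/higher precedence on left): tree is (- (* 6 5) 4)
Prefix: - * 6 5 4


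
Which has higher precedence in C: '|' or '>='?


'>=' is relational (level 7); '|' is bitwise OR (level 3)
Higher level binds tighter
'>=' has higher precedence than '|'


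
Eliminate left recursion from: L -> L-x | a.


Left-recursive alternatives: L-x; non-recursive: a
Introduce L': L -> aL', L' -> -xL' | ε


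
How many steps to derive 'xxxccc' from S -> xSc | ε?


Derivation: S => xSc => xxScc => xxxSccc => xxxccc
Steps: 4


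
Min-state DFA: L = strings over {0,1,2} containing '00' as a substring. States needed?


KMP-style automaton: 2 progress states + 1 absorbing accept = 3
Minimal DFA: 3 states


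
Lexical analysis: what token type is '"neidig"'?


Pattern: double-quoted sequence
Type: STRING_LITERAL


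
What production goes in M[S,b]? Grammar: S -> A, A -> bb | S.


For [S, b]: 'b' ∈ FIRST(A)
Entry: S -> A


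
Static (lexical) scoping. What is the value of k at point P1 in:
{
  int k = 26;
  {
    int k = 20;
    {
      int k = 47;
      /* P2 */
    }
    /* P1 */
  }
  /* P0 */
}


k declared in the same block as P1
k = 20


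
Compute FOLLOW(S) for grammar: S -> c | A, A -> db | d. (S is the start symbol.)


$ ∈ FOLLOW(S). For each A -> αBβ: add FIRST(β)\{ε} to FOLLOW(B); if β nullable, add FOLLOW(A).
FOLLOW(S) = {$}


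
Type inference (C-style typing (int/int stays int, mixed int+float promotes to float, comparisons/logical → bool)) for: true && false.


Operand types: bool && bool
Rule: logical operators take bool operands and yield bool
Result type: bool


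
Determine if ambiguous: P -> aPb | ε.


balanced a^n…b^n: each string has a unique parse
Unambiguous


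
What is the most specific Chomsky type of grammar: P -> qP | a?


Right-linear: every RHS is a terminal or a terminal followed by one nonterminal
Classification: Type 3 (Regular)


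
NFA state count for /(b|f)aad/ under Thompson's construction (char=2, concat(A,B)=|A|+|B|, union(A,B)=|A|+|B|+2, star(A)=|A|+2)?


Syntax tree has 5 char leaf(s), 1 union(s), 0 star(s)
chars contribute 5×2 = 10; each union adds +2; each star adds +2
Total: 10 + 2 + 0 = 12 states


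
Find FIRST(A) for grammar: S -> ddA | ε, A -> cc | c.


Per alternative of A: FIRST(cc) = {c}; FIRST(c) = {c}
FIRST(A) = {c}


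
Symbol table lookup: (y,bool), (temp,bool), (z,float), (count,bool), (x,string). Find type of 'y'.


Lookup 'y' → type bool


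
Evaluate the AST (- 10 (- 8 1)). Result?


Evaluate inner: (- 8 1) = 7
Evaluate root: (- 10 7) = 3
Result: 3


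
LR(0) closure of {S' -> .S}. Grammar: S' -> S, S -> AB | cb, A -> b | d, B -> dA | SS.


Start: S' -> .S
For each item with dot before a nonterminal B, add B -> .γ for every B-production
Closure: [S' -> .S, S -> .AB, S -> .cb, A -> .b, A -> .d]


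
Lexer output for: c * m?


Scan left to right, longest-match per lexeme
Tokens: ID(c), OP(*), ID(m)


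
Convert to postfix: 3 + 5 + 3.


Left to right (same or higher precedence on left)
Postfix: 3 5 + 3 +


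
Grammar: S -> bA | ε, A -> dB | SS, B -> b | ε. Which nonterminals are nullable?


A nonterminal is nullable iff some alternative derives ε (directly, or every symbol in it is nullable)
Nullable: {A, B, S}


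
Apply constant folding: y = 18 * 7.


18 * 7 = 126 at compile time
Optimized: y = 126


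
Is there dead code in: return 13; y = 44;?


statement follows a return and is unreachable
Dead: 'y = 44'


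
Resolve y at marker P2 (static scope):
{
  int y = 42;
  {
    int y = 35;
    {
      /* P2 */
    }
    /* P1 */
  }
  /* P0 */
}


P2's block does not declare y; resolves to the enclosing declaration at depth 1
y = 35


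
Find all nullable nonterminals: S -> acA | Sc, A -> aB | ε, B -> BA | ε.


A nonterminal is nullable iff some alternative derives ε (directly, or every symbol in it is nullable)
Nullable: {A, B}


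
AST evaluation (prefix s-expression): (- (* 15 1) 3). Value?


Evaluate inner: (* 15 1) = 15
Evaluate root: (- 15 3) = 12
Result: 12


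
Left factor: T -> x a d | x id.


Common prefix: 'x'
Factored: T -> x T', T' -> a d | id


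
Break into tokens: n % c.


Scan left to right, longest-match per lexeme
Tokens: ID(n), OP(%), ID(c)


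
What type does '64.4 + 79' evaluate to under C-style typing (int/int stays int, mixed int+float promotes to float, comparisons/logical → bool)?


Operand types: float + int
Rule: mixed int/float promotes to float; int/int stays int
Result type: float


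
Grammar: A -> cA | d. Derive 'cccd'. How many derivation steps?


Derivation: A => cA => ccA => cccA => cccd
Steps: 4


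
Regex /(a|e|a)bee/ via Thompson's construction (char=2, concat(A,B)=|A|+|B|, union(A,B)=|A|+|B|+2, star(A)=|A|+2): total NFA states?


Syntax tree has 6 char leaf(s), 2 union(s), 0 star(s)
chars contribute 6×2 = 12; each union adds +2; each star adds +2
Total: 12 + 4 + 0 = 16 states


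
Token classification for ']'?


Pattern: delimiter/punctuation
Type: PUNCTUATION


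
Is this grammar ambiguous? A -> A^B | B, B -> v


precedence layered via separate nonterminal B: deterministic
Unambiguous


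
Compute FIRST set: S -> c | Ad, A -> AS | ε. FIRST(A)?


Per alternative of A: FIRST(AS) = {c, d}; FIRST(ε) = {ε}
FIRST(A) = {c, d, ε}


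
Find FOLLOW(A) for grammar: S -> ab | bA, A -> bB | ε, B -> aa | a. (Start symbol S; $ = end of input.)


$ ∈ FOLLOW(S). For each A -> αBβ: add FIRST(β)\{ε} to FOLLOW(B); if β nullable, add FOLLOW(A).
FOLLOW(A) = {$}


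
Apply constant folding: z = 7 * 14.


7 * 14 = 98 at compile time
Optimized: z = 98


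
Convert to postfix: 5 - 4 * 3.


* has higher precedence, evaluate 4*3 first
Postfix: 5 4 3 * -


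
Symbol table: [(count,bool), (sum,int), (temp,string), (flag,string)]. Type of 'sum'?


Lookup 'sum' → type int


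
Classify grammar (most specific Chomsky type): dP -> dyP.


LHS has context (more than one symbol) and |LHS| ≤ |RHS|
Classification: Type 1 (Context-Sensitive)


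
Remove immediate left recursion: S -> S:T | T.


Left-recursive alternatives: S:T; non-recursive: T
Introduce S': S -> TS', S' -> :TS' | ε


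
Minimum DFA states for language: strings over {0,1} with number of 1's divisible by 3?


Track (count of 1) mod 3: states 0..2, accept at 0
Minimal DFA: 3 states


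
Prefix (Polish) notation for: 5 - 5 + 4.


left-to-right (same/higher precedence on left): tree is (+ (- 5 5) 4)
Prefix: + - 5 5 4


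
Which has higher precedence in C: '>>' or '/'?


'/' is multiplicative (level 10); '>>' is shift (level 8)
Higher level binds tighter
'/' has higher precedence than '>>'


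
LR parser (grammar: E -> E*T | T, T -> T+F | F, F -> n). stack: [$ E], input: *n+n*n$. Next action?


shift '*' to continue E -> E*T
Action: shift


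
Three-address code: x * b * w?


Break into single-operator statements:
t1 = x * b
t2 = t1 * w


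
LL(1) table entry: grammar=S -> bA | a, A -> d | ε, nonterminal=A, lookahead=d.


For [A, d]: 'd' ∈ FIRST(d)
Entry: A -> d


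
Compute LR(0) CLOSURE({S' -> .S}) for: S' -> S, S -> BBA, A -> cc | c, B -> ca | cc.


Start: S' -> .S
For each item with dot before a nonterminal B, add B -> .γ for every B-production
Closure: [S' -> .S, S -> .BBA, B -> .ca, B -> .cc]


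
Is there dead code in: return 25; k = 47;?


statement follows a return and is unreachable
Dead: 'k = 47'


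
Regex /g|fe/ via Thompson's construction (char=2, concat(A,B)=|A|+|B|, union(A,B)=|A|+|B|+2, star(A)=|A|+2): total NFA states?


Syntax tree has 3 char leaf(s), 1 union(s), 0 star(s)
chars contribute 3×2 = 6; each union adds +2; each star adds +2
Total: 6 + 2 + 0 = 8 states


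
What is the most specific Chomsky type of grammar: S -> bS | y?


Right-linear: every RHS is a terminal or a terminal followed by one nonterminal
Classification: Type 3 (Regular)


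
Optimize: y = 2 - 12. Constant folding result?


2 - 12 = -10 at compile time
Optimized: y = -10


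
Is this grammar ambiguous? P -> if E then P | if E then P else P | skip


dangling else: 'if E then if E then skip else skip' parses two ways
Ambiguous


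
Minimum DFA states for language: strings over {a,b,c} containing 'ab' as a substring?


KMP-style automaton: 2 progress states + 1 absorbing accept = 3
Minimal DFA: 3 states


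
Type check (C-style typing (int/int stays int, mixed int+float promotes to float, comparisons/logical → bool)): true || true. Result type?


Operand types: bool || bool
Rule: logical operators take bool operands and yield bool
Result type: bool


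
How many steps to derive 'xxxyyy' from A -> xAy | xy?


Derivation: A => xAy => xxAyy => xxxyyy
Steps: 3


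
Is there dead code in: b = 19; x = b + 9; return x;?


b is read by x's definition; x is returned
No dead code


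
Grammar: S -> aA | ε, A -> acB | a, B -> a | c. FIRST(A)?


Per alternative of A: FIRST(acB) = {a}; FIRST(a) = {a}
FIRST(A) = {a}


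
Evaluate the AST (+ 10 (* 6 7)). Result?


Evaluate inner: (* 6 7) = 42
Evaluate root: (+ 10 42) = 52
Result: 52


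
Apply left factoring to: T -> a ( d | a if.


Common prefix: 'a'
Factored: T -> a T', T' -> ( d | if


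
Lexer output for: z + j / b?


Scan left to right, longest-match per lexeme
Tokens: ID(z), OP(+), ID(j), OP(/), ID(b)


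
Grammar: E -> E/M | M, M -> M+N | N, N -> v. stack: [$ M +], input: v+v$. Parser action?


no handle; shift 'v'
Action: shift


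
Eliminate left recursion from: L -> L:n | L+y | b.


Left-recursive alternatives: L:n, L+y; non-recursive: b
Introduce L': L -> bL', L' -> :nL' | +yL' | ε


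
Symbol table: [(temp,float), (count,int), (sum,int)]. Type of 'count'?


Lookup 'count' → type int


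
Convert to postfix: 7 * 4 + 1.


Left to right (same or higher precedence on left)
Postfix: 7 4 * 1 +


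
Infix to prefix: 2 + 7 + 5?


left-to-right (same/higher precedence on left): tree is (+ (+ 2 7) 5)
Prefix: + + 2 7 5


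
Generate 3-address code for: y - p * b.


Break into single-operator statements:
t1 = p * b
t2 = y - t1


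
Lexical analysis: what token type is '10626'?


Pattern: digits only
Type: INTEGER_LITERAL


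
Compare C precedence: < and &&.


'<' is relational (level 7); '&&' is logical AND (level 2)
Higher level binds tighter
'<' has higher precedence than '&&'


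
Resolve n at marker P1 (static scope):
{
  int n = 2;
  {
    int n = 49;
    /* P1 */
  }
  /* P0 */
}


n declared in the same block as P1
n = 49


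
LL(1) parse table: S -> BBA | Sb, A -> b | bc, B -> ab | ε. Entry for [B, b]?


For [B, b]: ε is nullable and 'b' ∈ FOLLOW(B)
Entry: B -> ε


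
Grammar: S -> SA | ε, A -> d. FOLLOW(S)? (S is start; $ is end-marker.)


$ ∈ FOLLOW(S). For each A -> αBβ: add FIRST(β)\{ε} to FOLLOW(B); if β nullable, add FOLLOW(A).
FOLLOW(S) = {$, d}


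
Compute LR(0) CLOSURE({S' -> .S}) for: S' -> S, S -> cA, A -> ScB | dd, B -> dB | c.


Start: S' -> .S
For each item with dot before a nonterminal B, add B -> .γ for every B-production
Closure: [S' -> .S, S -> .cA]


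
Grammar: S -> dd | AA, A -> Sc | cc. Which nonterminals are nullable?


A nonterminal is nullable iff some alternative derives ε (directly, or every symbol in it is nullable)
Nullable: {}


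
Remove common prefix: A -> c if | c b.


Common prefix: 'c'
Factored: A -> c A', A' -> if | b


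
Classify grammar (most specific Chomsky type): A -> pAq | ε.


Single nonterminal LHS, but p^n q^n is not regular
Classification: Type 2 (Context-Free)


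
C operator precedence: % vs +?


'%' is multiplicative (level 10); '+' is additive (level 9)
Higher level binds tighter
'%' has higher precedence than '+'


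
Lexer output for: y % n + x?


Scan left to right, longest-match per lexeme
Tokens: ID(y), OP(%), ID(n), OP(+), ID(x)


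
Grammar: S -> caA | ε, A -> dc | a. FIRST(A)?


Per alternative of A: FIRST(dc) = {d}; FIRST(a) = {a}
FIRST(A) = {a, d}


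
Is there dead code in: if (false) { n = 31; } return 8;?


condition is constant false, so the whole block is unreachable
Dead: 'if (false) { n = 31; }'


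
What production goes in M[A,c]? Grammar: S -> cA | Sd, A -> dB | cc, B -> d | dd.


For [A, c]: 'c' ∈ FIRST(cc)
Entry: A -> cc


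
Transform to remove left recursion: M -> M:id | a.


Left-recursive alternatives: M:id; non-recursive: a
Introduce M': M -> aM', M' -> :idM' | ε


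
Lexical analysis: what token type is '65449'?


Pattern: digits only
Type: INTEGER_LITERAL


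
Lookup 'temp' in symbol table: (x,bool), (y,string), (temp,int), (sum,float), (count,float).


Lookup 'temp' → type int


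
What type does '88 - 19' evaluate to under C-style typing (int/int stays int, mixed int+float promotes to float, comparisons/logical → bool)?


Operand types: int - int
Rule: mixed int/float promotes to float; int/int stays int
Result type: int


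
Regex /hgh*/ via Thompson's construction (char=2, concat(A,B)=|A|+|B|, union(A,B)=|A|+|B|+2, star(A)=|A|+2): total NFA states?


Syntax tree has 3 char leaf(s), 0 union(s), 1 star(s)
chars contribute 3×2 = 6; each union adds +2; each star adds +2
Total: 6 + 0 + 2 = 8 states


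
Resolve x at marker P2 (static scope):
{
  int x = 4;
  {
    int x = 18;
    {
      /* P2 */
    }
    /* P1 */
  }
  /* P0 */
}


P2's block does not declare x; resolves to the enclosing declaration at depth 1
x = 18


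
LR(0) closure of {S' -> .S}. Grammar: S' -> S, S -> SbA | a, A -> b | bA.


Start: S' -> .S
For each item with dot before a nonterminal B, add B -> .γ for every B-production
Closure: [S' -> .S, S -> .SbA, S -> .a]


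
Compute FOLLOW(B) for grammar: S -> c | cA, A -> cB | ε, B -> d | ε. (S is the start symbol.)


$ ∈ FOLLOW(S). For each A -> αBβ: add FIRST(β)\{ε} to FOLLOW(B); if β nullable, add FOLLOW(A).
FOLLOW(B) = {$}


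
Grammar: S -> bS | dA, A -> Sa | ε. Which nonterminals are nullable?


A nonterminal is nullable iff some alternative derives ε (directly, or every symbol in it is nullable)
Nullable: {A}


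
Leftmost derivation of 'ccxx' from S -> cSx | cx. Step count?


Derivation: S => cSx => ccxx
Steps: 2


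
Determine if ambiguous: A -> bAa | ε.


balanced b^n…a^n: each string has a unique parse
Unambiguous


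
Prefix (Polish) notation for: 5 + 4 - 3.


left-to-right (same/higher precedence on left): tree is (- (+ 5 4) 3)
Prefix: - + 5 4 3


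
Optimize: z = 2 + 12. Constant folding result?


2 + 12 = 14 at compile time
Optimized: z = 14


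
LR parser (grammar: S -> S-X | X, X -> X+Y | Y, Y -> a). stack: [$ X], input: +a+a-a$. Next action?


shift '+' to continue X -> X+Y
Action: shift


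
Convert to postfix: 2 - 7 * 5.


* has higher precedence, evaluate 7*5 first
Postfix: 2 7 5 * -


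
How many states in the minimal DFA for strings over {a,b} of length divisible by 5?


Track length mod 5: states 0..4, accept at 0
Minimal DFA: 5 states


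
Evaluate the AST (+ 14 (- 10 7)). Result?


Evaluate inner: (- 10 7) = 3
Evaluate root: (+ 14 3) = 17
Result: 17


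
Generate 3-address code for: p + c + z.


Break into single-operator statements:
t1 = p + c
t2 = t1 + z


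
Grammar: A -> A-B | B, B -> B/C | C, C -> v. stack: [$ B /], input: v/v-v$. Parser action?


no handle; shift 'v'
Action: shift


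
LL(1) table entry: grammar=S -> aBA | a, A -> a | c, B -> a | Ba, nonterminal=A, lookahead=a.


For [A, a]: 'a' ∈ FIRST(a)
Entry: A -> a


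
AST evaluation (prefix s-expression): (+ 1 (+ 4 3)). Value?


Evaluate inner: (+ 4 3) = 7
Evaluate root: (+ 1 7) = 8
Result: 8


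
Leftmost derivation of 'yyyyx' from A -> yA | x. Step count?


Derivation: A => yA => yyA => yyyA => yyyyA => yyyyx
Steps: 5


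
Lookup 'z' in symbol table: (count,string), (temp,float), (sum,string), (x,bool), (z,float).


Lookup 'z' → type float


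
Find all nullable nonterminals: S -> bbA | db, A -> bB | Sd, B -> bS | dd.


A nonterminal is nullable iff some alternative derives ε (directly, or every symbol in it is nullable)
Nullable: {}


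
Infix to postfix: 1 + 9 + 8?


Left to right (same or higher precedence on left)
Postfix: 1 9 + 8 +


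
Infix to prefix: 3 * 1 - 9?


left-to-right (same/higher precedence on left): tree is (- (* 3 1) 9)
Prefix: - * 3 1 9


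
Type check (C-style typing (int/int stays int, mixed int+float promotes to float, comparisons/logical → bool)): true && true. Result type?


Operand types: bool && bool
Rule: logical operators take bool operands and yield bool
Result type: bool


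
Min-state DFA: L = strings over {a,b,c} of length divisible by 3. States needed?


Track length mod 3: states 0..2, accept at 0
Minimal DFA: 3 states


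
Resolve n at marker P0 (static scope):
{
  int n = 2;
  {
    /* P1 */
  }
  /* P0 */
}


n declared in the same block as P0
n = 2


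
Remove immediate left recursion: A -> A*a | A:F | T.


Left-recursive alternatives: A*a, A:F; non-recursive: T
Introduce A': A -> TA', A' -> *aA' | :FA' | ε


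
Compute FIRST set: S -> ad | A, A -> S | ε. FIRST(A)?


Per alternative of A: FIRST(S) = {a, ε}; FIRST(ε) = {ε}
FIRST(A) = {a, ε}


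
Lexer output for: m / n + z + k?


Scan left to right, longest-match per lexeme
Tokens: ID(m), OP(/), ID(n), OP(+), ID(z), OP(+), ID(k)


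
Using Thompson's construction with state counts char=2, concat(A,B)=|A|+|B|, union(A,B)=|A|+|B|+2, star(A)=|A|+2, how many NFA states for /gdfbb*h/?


Syntax tree has 6 char leaf(s), 0 union(s), 1 star(s)
chars contribute 6×2 = 12; each union adds +2; each star adds +2
Total: 12 + 0 + 2 = 14 states


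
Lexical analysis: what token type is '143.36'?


Pattern: digits with a decimal point
Type: FLOAT_LITERAL


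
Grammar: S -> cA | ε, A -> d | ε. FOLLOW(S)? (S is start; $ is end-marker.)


$ ∈ FOLLOW(S). For each A -> αBβ: add FIRST(β)\{ε} to FOLLOW(B); if β nullable, add FOLLOW(A).
FOLLOW(S) = {$}


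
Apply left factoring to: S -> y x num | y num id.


Common prefix: 'y'
Factored: S -> y S', S' -> x num | num id


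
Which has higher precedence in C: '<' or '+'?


'+' is additive (level 9); '<' is relational (level 7)
Higher level binds tighter
'+' has higher precedence than '<'


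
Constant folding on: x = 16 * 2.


16 * 2 = 32 at compile time
Optimized: x = 32


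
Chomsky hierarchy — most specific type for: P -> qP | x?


Right-linear: every RHS is a terminal or a terminal followed by one nonterminal
Classification: Type 3 (Regular)


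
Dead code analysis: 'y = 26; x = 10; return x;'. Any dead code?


y is assigned but never read
Dead: 'y = 26'


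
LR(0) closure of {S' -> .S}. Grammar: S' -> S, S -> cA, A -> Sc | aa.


Start: S' -> .S
For each item with dot before a nonterminal B, add B -> .γ for every B-production
Closure: [S' -> .S, S -> .cA]


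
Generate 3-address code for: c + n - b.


Break into single-operator statements:
t1 = c + n
t2 = t1 - b


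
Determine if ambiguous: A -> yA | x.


right-linear, alternatives start with distinct terminals 'y' vs 'x': unique leftmost derivation
Unambiguous


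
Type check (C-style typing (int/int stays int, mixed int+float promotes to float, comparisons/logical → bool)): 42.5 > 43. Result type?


Operand types: float > int
Rule: comparison yields bool
Result type: bool


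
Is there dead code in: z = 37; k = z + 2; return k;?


z is read by k's definition; k is returned
No dead code


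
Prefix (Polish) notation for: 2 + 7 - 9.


left-to-right (same/higher precedence on left): tree is (- (+ 2 7) 9)
Prefix: - + 2 7 9


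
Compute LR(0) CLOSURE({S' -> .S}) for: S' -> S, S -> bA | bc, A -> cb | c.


Start: S' -> .S
For each item with dot before a nonterminal B, add B -> .γ for every B-production
Closure: [S' -> .S, S -> .bA, S -> .bc]


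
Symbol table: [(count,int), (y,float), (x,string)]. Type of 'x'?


Lookup 'x' → type string


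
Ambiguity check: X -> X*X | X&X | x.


'x*x&x' has two parse trees (no precedence encoded between * and &)
Ambiguous


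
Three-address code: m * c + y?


Break into single-operator statements:
t1 = m * c
t2 = t1 + y


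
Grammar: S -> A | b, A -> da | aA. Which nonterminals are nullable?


A nonterminal is nullable iff some alternative derives ε (directly, or every symbol in it is nullable)
Nullable: {}


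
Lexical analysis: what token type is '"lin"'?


Pattern: double-quoted sequence
Type: STRING_LITERAL


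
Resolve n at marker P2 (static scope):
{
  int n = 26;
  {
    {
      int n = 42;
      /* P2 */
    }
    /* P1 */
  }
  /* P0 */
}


n declared in the same block as P2
n = 42


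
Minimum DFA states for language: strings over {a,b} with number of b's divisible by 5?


Track (count of b) mod 5: states 0..4, accept at 0
Minimal DFA: 5 states


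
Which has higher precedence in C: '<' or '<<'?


'<<' is shift (level 8); '<' is relational (level 7)
Higher level binds tighter
'<<' has higher precedence than '<'


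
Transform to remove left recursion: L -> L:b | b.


Left-recursive alternatives: L:b; non-recursive: b
Introduce L': L -> bL', L' -> :bL' | ε


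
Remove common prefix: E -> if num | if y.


Common prefix: 'if'
Factored: E -> if E', E' -> num | y


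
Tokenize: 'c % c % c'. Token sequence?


Scan left to right, longest-match per lexeme
Tokens: ID(c), OP(%), ID(c), OP(%), ID(c)


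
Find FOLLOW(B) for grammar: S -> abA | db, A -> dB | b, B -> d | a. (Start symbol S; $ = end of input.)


$ ∈ FOLLOW(S). For each A -> αBβ: add FIRST(β)\{ε} to FOLLOW(B); if β nullable, add FOLLOW(A).
FOLLOW(B) = {$}


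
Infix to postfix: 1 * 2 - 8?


Left to right (same or higher precedence on left)
Postfix: 1 2 * 8 -


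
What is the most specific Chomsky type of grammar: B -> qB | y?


Right-linear: every RHS is a terminal or a terminal followed by one nonterminal
Classification: Type 3 (Regular)


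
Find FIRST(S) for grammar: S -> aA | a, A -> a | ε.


Per alternative of S: FIRST(aA) = {a}; FIRST(a) = {a}
FIRST(S) = {a}


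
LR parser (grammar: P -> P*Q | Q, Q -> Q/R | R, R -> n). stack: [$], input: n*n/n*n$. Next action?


no handle on stack; shift 'n'
Action: shift


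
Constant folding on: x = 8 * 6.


8 * 6 = 48 at compile time
Optimized: x = 48


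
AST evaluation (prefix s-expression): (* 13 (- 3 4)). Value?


Evaluate inner: (- 3 4) = -1
Evaluate root: (* 13 -1) = -13
Result: -13


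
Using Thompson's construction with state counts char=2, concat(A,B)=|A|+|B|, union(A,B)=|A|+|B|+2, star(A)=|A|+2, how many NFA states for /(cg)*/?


Syntax tree has 2 char leaf(s), 0 union(s), 1 star(s)
chars contribute 2×2 = 4; each union adds +2; each star adds +2
Total: 4 + 0 + 2 = 6 states


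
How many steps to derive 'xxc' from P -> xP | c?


Derivation: P => xP => xxP => xxc
Steps: 3


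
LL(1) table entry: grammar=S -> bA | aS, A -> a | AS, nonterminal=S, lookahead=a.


For [S, a]: 'a' ∈ FIRST(aS)
Entry: S -> aS


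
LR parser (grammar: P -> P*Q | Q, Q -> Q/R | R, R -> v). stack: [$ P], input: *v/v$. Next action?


shift '*' to continue P -> P*Q
Action: shift


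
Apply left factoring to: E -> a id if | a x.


Common prefix: 'a'
Factored: E -> a E', E' -> id if | x


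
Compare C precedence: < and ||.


'<' is relational (level 7); '||' is logical OR (level 1)
Higher level binds tighter
'<' has higher precedence than '||'


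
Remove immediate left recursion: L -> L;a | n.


Left-recursive alternatives: L;a; non-recursive: n
Introduce L': L -> nL', L' -> ;aL' | ε


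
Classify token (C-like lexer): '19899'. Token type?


Pattern: digits only
Type: INTEGER_LITERAL


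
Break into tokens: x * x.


Scan left to right, longest-match per lexeme
Tokens: ID(x), OP(*), ID(x)


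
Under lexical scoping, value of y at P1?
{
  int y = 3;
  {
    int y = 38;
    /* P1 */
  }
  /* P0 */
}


y declared in the same block as P1
y = 38


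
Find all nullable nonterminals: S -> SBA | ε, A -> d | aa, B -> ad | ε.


A nonterminal is nullable iff some alternative derives ε (directly, or every symbol in it is nullable)
Nullable: {B, S}


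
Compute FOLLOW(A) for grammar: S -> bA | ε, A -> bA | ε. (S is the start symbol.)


$ ∈ FOLLOW(S). For each A -> αBβ: add FIRST(β)\{ε} to FOLLOW(B); if β nullable, add FOLLOW(A).
FOLLOW(A) = {$}


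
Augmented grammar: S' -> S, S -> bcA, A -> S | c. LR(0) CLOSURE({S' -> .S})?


Start: S' -> .S
For each item with dot before a nonterminal B, add B -> .γ for every B-production
Closure: [S' -> .S, S -> .bcA]


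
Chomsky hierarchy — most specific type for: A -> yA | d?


Right-linear: every RHS is a terminal or a terminal followed by one nonterminal
Classification: Type 3 (Regular)


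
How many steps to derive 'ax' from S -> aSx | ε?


Derivation: S => aSx => ax
Steps: 2


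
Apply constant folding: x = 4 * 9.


4 * 9 = 36 at compile time
Optimized: x = 36


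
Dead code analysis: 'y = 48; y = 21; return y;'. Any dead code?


first assignment to y is overwritten before any read
Dead: 'y = 48'


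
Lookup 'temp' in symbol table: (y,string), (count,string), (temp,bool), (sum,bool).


Lookup 'temp' → type bool


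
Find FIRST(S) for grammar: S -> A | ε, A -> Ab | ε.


Per alternative of S: FIRST(A) = {b, ε}; FIRST(ε) = {ε}
FIRST(S) = {b, ε}


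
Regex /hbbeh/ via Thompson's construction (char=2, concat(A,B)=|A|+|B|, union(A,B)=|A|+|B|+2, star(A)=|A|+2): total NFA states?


Syntax tree has 5 char leaf(s), 0 union(s), 0 star(s)
chars contribute 5×2 = 10; each union adds +2; each star adds +2
Total: 10 + 0 + 0 = 10 states


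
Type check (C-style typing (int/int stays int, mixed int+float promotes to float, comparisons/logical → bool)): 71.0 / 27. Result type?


Operand types: float / int
Rule: mixed int/float promotes to float; int/int stays int
Result type: float


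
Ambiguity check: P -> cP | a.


right-linear, alternatives start with distinct terminals 'c' vs 'a': unique leftmost derivation
Unambiguous


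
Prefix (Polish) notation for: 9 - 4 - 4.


left-to-right (same/higher precedence on left): tree is (- (- 9 4) 4)
Prefix: - - 9 4 4


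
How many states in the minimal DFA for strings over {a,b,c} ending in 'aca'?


Track the longest suffix of input matching a prefix of 'aca': 4 classes (prefixes of length 0..3)
Minimal DFA: 4 states
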